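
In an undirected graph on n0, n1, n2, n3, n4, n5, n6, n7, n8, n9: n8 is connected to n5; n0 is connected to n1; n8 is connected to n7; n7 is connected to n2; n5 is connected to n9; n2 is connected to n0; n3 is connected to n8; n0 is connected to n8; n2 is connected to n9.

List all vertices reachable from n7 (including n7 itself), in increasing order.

n0, n1, n2, n3, n5, n7, n8, n9

Start at n7.
Its neighbours: n2, n8.
Then their neighbours: n0, n3, n5, n9.
Then next layer: n1.
Nothing further is reachable.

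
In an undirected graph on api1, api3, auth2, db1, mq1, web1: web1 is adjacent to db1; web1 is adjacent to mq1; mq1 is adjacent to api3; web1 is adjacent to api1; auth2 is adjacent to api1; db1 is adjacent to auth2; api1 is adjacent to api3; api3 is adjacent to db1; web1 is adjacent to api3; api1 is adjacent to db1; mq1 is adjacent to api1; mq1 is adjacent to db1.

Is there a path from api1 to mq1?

Explore from api1.
Distance 1: reach api3, auth2, db1, mq1, web1.
Found mq1.

Yes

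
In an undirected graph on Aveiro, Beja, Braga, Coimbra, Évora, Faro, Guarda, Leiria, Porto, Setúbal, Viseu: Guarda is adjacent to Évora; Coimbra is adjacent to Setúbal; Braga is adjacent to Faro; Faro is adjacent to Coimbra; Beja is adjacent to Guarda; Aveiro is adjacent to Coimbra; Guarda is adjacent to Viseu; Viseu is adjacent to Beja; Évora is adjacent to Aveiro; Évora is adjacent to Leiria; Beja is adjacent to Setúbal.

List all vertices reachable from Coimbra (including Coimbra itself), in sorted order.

Start at Coimbra.
Its neighbours: Aveiro, Faro, Setúbal.
Then their neighbours: Beja, Braga, Évora.
Then next layer: Guarda, Leiria, Viseu.
Nothing further is reachable.

Aveiro, Beja, Braga, Coimbra, Évora, Faro, Guarda, Leiria, Setúbal, Viseu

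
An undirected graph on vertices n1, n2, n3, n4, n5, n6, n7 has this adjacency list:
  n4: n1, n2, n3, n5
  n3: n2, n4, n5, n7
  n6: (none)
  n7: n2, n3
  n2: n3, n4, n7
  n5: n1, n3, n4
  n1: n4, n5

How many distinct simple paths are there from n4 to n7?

n4–n1–n5–n3–n2–n7
n4–n1–n5–n3–n7
n4–n2–n3–n7
n4–n2–n7
n4–n3–n2–n7
n4–n3–n7
n4–n5–n3–n2–n7
n4–n5–n3–n7

8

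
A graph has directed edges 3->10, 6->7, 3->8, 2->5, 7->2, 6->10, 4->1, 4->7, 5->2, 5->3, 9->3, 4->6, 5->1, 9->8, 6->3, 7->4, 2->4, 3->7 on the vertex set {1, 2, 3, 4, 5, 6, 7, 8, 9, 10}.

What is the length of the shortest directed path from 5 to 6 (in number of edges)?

3

Distance 0: 5.
Distance 1: 1, 2, 3.
Distance 2: 4, 7, 8, 10.
Distance 3: 6 — contains 6.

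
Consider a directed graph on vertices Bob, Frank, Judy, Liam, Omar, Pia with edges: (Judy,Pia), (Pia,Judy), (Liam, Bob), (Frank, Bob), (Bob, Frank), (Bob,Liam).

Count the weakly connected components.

From Bob: component {Bob, Frank, Liam}.
From Judy: component {Judy, Pia}.
From Omar: component {Omar}.
That's 3 components.

3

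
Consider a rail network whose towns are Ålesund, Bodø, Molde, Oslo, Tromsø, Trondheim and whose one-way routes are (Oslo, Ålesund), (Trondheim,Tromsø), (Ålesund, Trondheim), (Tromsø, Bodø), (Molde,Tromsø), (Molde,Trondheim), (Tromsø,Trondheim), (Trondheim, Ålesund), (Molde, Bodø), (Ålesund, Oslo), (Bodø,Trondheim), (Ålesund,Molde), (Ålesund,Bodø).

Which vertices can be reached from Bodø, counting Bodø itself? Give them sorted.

Start at Bodø.
Its neighbours: Trondheim.
Then their neighbours: Ålesund, Tromsø.
Then next layer: Molde, Oslo.
Every vertex is now reached.

Ålesund, Bodø, Molde, Oslo, Tromsø, Trondheim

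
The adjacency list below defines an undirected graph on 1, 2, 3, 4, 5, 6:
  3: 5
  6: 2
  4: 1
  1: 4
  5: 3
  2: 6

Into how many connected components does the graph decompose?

From 1: component {1, 4}.
From 2: component {2, 6}.
From 3: component {3, 5}.
That's 3 components.

3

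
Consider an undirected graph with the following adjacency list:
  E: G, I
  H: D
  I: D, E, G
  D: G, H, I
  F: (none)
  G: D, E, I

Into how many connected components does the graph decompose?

2

From D: component {D, E, G, H, I}.
From F: component {F}.
That's 2 components.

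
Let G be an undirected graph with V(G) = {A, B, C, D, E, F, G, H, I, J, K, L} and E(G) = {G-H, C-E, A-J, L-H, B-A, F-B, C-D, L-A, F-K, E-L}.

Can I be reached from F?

Explore from F.
Distance 1: reach B, K.
Distance 2: reach A.
Distance 3: reach J, L.
Distance 4: reach E, H.
Distance 5: reach C, G.
Distance 6: reach D.
The search is exhausted without reaching I; it lies in a different component.

No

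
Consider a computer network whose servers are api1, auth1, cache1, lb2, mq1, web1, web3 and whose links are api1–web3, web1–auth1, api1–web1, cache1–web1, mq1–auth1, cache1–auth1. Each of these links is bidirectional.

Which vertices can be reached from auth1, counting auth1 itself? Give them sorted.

Start at auth1.
Its neighbours: cache1, mq1, web1.
Then their neighbours: api1.
Then next layer: web3.
Nothing further is reachable.

api1, auth1, cache1, mq1, web1, web3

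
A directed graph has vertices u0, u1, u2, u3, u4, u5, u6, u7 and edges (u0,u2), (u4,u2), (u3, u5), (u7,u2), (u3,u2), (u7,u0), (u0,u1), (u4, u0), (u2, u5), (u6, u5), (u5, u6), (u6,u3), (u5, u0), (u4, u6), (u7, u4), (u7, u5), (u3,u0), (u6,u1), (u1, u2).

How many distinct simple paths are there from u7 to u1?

18

u7→u0→u1
u7→u0→u2→u5→u6→u1
u7→u2→u5→u0→u1
u7→u2→u5→u6→u1
u7→u2→u5→u6→u3→u0→u1
u7→u4→u0→u1
u7→u4→u0→u2→u5→u6→u1
u7→u4→u2→u5→u0→u1
... and 10 more.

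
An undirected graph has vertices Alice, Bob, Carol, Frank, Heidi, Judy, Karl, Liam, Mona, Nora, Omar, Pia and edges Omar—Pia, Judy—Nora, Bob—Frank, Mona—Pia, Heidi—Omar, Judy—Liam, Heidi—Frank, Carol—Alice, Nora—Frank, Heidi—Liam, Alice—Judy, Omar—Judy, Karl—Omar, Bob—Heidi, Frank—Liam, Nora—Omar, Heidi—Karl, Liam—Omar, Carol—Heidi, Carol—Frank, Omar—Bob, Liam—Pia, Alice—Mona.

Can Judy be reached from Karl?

Explore from Karl.
Distance 1: reach Heidi, Omar.
Distance 2: reach Bob, Carol, Frank, Judy, Liam, Nora, Pia.
Found Judy.

Yes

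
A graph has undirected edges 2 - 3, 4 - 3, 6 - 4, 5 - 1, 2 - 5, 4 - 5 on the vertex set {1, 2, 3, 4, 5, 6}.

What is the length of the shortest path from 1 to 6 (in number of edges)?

3

Distance 0: 1.
Distance 1: 5.
Distance 2: 2, 4.
Distance 3: 3, 6 — contains 6.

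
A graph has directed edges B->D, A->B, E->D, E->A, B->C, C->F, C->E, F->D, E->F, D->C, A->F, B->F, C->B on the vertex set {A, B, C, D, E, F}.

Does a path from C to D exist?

Explore from C.
Distance 1: reach B, E, F.
Distance 2: reach A, D.
Found D.

Yes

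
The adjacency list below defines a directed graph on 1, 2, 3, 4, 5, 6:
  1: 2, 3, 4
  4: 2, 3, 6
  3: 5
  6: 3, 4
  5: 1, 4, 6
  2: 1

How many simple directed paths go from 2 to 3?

2→1→3
2→1→4→3
2→1→4→6→3

3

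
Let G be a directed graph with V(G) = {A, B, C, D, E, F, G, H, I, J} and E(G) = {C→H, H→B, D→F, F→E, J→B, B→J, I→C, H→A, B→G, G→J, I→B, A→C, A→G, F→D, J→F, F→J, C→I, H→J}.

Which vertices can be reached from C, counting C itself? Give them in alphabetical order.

A, B, C, D, E, F, G, H, I, J

Start at C.
Its neighbours: H, I.
Then their neighbours: A, B, J.
Then next layer: F, G.
Then next layer: D, E.
Every vertex is now reached.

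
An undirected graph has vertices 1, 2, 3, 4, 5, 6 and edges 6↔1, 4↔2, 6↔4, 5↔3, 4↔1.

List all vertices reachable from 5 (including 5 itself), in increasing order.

3, 5

Start at 5.
Its neighbours: 3.
Nothing further is reachable.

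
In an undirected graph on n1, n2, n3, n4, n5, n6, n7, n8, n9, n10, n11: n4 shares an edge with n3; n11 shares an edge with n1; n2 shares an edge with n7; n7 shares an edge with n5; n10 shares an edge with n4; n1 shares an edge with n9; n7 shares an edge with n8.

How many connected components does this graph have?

4

From n1: component {n1, n9, n11}.
From n2: component {n2, n5, n7, n8}.
From n3: component {n3, n4, n10}.
From n6: component {n6}.
That's 4 components.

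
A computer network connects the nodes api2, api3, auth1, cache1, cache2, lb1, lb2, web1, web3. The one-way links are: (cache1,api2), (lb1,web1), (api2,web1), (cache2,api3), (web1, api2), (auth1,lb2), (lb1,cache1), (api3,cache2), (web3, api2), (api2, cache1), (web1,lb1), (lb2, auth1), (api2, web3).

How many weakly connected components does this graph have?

3

From api2: component {api2, cache1, lb1, web1, web3}.
From api3: component {api3, cache2}.
From auth1: component {auth1, lb2}.
That's 3 components.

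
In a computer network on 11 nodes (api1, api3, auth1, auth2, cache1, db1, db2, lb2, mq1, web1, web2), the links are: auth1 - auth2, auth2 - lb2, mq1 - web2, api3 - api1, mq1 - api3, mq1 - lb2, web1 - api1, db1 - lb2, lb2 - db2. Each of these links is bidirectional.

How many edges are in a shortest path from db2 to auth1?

Distance 0: db2.
Distance 1: lb2.
Distance 2: auth2, db1, mq1.
Distance 3: api3, auth1, web2 — contains auth1.

3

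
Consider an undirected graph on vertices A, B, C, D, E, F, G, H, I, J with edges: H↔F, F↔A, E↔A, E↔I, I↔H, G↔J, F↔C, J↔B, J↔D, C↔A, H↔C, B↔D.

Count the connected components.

From A: component {A, C, E, F, H, I}.
From B: component {B, D, G, J}.
That's 2 components.

2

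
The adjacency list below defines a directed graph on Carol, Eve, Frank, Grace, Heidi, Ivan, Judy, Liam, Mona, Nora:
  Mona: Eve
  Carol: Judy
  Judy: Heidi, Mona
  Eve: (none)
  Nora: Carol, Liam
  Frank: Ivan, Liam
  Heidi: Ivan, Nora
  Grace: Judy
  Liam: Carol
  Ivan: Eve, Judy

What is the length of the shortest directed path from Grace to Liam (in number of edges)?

Distance 0: Grace.
Distance 1: Judy.
Distance 2: Heidi, Mona.
Distance 3: Eve, Ivan, Nora.
Distance 4: Carol, Liam — contains Liam.

4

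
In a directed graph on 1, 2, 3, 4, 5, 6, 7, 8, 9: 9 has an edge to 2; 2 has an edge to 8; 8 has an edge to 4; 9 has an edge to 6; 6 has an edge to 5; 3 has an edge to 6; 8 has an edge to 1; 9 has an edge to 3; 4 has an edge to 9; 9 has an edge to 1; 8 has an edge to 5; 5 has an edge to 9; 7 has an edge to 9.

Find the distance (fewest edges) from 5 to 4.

Distance 0: 5.
Distance 1: 9.
Distance 2: 1, 2, 3, 6.
Distance 3: 8.
Distance 4: 4 — contains 4.

4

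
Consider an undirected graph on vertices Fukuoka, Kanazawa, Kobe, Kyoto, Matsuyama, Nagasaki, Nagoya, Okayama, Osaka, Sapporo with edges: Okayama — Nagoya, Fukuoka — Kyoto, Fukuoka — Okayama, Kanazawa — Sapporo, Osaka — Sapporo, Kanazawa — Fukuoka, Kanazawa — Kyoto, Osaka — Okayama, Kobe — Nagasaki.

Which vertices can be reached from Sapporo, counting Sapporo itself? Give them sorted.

Fukuoka, Kanazawa, Kyoto, Nagoya, Okayama, Osaka, Sapporo

Start at Sapporo.
Its neighbours: Kanazawa, Osaka.
Then their neighbours: Fukuoka, Kyoto, Okayama.
Then next layer: Nagoya.
Nothing further is reachable.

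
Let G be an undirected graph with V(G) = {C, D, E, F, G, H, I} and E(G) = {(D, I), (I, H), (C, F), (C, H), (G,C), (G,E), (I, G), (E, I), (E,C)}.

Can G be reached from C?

Explore from C.
Distance 1: reach E, F, G, H.
Found G.

Yes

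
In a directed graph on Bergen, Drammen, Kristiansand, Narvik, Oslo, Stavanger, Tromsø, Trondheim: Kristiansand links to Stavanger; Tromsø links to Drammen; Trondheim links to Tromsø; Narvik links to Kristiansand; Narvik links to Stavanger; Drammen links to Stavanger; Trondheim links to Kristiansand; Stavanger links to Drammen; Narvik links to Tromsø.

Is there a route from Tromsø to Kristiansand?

No

Explore from Tromsø.
Distance 1: reach Drammen.
Distance 2: reach Stavanger.
The search from Tromsø is exhausted; no directed path reaches Kristiansand.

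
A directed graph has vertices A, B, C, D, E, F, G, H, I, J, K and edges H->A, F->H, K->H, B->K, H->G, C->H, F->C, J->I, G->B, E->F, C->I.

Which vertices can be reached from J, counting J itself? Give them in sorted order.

I, J

Start at J.
Its neighbours: I.
Nothing further is reachable.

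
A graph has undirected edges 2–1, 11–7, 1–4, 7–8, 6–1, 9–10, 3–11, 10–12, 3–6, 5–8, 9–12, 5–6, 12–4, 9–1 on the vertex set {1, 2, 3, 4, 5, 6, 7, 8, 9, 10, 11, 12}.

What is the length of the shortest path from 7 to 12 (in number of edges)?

Distance 0: 7.
Distance 1: 8, 11.
Distance 2: 3, 5.
Distance 3: 6.
Distance 4: 1.
Distance 5: 2, 4, 9.
Distance 6: 10, 12 — contains 12.

6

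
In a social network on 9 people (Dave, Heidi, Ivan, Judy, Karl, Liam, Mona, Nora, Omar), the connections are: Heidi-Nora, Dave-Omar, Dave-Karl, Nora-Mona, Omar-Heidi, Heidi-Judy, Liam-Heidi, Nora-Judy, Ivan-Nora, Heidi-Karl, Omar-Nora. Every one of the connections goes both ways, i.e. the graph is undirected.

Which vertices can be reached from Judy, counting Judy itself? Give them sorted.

Start at Judy.
Its neighbours: Heidi, Nora.
Then their neighbours: Ivan, Karl, Liam, Mona, Omar.
Then next layer: Dave.
Every vertex is now reached.

Dave, Heidi, Ivan, Judy, Karl, Liam, Mona, Nora, Omar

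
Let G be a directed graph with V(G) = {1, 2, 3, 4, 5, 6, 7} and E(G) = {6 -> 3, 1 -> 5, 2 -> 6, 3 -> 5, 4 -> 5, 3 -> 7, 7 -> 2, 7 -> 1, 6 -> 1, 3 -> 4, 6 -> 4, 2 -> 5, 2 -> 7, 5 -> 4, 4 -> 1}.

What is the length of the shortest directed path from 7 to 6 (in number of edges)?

2

Distance 0: 7.
Distance 1: 1, 2.
Distance 2: 5, 6 — contains 6.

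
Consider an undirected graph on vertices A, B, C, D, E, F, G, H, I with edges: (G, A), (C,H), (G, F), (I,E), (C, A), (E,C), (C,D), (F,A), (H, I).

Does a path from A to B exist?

Explore from A.
Distance 1: reach C, F, G.
Distance 2: reach D, E, H.
Distance 3: reach I.
The search is exhausted without reaching B; it lies in a different component.

No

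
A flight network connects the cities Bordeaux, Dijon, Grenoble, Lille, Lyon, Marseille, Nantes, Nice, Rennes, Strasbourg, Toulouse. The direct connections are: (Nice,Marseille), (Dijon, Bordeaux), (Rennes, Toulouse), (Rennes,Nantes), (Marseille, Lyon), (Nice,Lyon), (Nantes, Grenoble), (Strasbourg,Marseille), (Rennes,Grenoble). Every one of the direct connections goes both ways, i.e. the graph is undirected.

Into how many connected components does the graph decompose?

4

From Bordeaux: component {Bordeaux, Dijon}.
From Grenoble: component {Grenoble, Nantes, Rennes, Toulouse}.
From Lille: component {Lille}.
From Lyon: component {Lyon, Marseille, Nice, Strasbourg}.
That's 4 components.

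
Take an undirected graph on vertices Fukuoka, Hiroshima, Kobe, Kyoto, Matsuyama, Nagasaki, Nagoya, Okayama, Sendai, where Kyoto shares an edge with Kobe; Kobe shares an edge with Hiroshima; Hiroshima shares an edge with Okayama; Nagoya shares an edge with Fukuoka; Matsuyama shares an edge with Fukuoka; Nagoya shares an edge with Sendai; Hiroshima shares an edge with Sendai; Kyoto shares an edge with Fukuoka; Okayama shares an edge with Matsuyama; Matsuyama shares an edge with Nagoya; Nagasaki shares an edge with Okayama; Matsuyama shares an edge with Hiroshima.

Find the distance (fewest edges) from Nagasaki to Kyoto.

Distance 0: Nagasaki.
Distance 1: Okayama.
Distance 2: Hiroshima, Matsuyama.
Distance 3: Fukuoka, Kobe, Nagoya, Sendai.
Distance 4: Kyoto — contains Kyoto.

4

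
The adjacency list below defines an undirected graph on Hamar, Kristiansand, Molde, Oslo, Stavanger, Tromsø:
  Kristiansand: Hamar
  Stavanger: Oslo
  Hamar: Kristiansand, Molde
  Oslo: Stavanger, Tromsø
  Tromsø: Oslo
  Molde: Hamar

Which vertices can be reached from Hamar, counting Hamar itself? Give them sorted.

Start at Hamar.
Its neighbours: Kristiansand, Molde.
Nothing further is reachable.

Hamar, Kristiansand, Molde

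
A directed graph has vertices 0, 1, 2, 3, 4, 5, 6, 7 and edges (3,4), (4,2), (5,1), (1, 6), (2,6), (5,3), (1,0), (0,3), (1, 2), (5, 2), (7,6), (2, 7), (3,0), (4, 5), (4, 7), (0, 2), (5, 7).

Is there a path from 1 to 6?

Yes

Explore from 1.
Distance 1: reach 0, 2, 6.
Found 6.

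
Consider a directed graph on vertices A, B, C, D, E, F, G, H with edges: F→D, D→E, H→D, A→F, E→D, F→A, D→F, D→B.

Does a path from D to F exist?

Explore from D.
Distance 1: reach B, E, F.
Found F.

Yes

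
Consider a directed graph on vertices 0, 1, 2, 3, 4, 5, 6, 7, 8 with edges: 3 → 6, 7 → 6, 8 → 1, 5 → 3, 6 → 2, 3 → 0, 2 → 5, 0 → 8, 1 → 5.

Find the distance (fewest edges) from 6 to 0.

Distance 0: 6.
Distance 1: 2.
Distance 2: 5.
Distance 3: 3.
Distance 4: 0 — contains 0.

4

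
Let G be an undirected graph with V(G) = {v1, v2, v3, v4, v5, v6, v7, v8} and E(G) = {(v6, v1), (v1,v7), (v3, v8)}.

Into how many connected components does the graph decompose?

From v1: component {v1, v6, v7}.
From v2: component {v2}.
From v3: component {v3, v8}.
From v4: component {v4}.
From v5: component {v5}.
That's 5 components.

5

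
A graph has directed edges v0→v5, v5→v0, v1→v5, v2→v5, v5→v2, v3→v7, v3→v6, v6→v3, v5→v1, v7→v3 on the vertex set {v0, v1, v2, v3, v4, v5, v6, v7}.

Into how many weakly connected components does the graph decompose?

From v0: component {v0, v1, v2, v5}.
From v3: component {v3, v6, v7}.
From v4: component {v4}.
That's 3 components.

3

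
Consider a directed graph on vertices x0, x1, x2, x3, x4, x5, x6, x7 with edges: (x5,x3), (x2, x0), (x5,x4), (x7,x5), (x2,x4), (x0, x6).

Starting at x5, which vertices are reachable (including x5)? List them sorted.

Start at x5.
Its neighbours: x3, x4.
Nothing further is reachable.

x3, x4, x5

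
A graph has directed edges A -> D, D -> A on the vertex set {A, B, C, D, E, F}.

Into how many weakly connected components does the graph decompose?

From A: component {A, D}.
From B: component {B}.
From C: component {C}.
From E: component {E}.
From F: component {F}.
That's 5 components.

5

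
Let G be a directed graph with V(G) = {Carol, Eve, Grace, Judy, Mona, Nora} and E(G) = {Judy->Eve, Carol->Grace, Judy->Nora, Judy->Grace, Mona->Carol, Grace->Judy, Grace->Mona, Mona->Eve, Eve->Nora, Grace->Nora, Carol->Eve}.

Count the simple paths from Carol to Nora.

Carol→Eve→Nora
Carol→Grace→Judy→Eve→Nora
Carol→Grace→Judy→Nora
Carol→Grace→Mona→Eve→Nora
Carol→Grace→Nora

5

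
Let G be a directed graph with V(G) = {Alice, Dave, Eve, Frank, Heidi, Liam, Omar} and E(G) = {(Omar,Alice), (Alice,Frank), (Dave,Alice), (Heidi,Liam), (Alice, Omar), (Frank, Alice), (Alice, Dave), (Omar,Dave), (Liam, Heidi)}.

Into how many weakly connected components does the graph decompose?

3

From Alice: component {Alice, Dave, Frank, Omar}.
From Eve: component {Eve}.
From Heidi: component {Heidi, Liam}.
That's 3 components.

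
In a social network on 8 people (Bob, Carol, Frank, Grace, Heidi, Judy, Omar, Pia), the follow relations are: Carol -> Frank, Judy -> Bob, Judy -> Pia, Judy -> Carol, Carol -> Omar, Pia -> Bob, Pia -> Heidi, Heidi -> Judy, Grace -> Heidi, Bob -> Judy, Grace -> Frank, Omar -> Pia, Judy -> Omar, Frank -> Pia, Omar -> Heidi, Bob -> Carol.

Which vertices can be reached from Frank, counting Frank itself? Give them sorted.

Start at Frank.
Its neighbours: Pia.
Then their neighbours: Bob, Heidi.
Then next layer: Carol, Judy.
Then next layer: Omar.
Nothing further is reachable.

Bob, Carol, Frank, Heidi, Judy, Omar, Pia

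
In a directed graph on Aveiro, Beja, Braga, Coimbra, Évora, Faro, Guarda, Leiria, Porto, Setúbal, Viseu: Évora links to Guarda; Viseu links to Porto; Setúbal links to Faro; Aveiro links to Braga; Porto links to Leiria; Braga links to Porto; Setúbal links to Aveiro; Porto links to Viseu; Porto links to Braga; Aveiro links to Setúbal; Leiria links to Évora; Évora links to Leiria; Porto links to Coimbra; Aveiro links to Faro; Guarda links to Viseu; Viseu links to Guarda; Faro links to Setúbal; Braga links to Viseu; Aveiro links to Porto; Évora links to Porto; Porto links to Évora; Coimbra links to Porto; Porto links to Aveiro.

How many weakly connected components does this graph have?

2

From Aveiro: component {Aveiro, Braga, Coimbra, Évora, Faro, Guarda, Leiria, Porto, Setúbal, Viseu}.
From Beja: component {Beja}.
That's 2 components.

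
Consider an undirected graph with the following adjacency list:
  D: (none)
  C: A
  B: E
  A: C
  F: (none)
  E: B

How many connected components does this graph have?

4

From A: component {A, C}.
From B: component {B, E}.
From D: component {D}.
From F: component {F}.
That's 4 components.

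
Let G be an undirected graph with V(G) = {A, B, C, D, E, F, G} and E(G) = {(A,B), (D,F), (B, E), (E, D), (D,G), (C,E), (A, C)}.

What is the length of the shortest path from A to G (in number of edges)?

4

Distance 0: A.
Distance 1: B, C.
Distance 2: E.
Distance 3: D.
Distance 4: F, G — contains G.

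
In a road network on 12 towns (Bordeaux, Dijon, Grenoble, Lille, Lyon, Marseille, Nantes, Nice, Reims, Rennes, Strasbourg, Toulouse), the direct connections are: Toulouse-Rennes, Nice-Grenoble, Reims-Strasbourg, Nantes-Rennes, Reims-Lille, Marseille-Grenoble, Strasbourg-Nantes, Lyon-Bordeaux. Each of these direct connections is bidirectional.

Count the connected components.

4

From Bordeaux: component {Bordeaux, Lyon}.
From Dijon: component {Dijon}.
From Grenoble: component {Grenoble, Marseille, Nice}.
From Lille: component {Lille, Nantes, Reims, Rennes, Strasbourg, Toulouse}.
That's 4 components.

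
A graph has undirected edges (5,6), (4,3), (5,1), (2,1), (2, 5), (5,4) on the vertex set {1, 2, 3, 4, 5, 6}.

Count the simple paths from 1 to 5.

2

1–2–5
1–5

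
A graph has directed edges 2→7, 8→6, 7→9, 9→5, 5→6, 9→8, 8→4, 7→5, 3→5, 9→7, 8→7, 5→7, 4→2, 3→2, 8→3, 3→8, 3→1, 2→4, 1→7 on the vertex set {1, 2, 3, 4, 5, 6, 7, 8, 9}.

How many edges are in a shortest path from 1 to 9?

Distance 0: 1.
Distance 1: 7.
Distance 2: 5, 9 — contains 9.

2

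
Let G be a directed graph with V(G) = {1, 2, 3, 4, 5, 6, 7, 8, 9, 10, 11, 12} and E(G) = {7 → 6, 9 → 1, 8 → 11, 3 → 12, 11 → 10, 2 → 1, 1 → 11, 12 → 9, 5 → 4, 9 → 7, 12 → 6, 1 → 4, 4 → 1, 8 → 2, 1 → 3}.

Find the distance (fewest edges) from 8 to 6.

Distance 0: 8.
Distance 1: 2, 11.
Distance 2: 1, 10.
Distance 3: 3, 4.
Distance 4: 12.
Distance 5: 6, 9 — contains 6.

5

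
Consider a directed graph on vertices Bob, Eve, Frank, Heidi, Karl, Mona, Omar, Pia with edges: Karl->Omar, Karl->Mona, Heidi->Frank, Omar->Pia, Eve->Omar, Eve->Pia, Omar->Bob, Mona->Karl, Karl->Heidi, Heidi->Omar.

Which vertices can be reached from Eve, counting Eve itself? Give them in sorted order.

Start at Eve.
Its neighbours: Omar, Pia.
Then their neighbours: Bob.
Nothing further is reachable.

Bob, Eve, Omar, Pia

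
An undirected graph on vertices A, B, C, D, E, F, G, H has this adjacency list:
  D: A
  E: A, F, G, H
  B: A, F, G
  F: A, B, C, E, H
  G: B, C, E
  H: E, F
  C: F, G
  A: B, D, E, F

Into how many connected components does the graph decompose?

From A: component {A, B, C, D, E, F, G, H}.
That's 1 component.

1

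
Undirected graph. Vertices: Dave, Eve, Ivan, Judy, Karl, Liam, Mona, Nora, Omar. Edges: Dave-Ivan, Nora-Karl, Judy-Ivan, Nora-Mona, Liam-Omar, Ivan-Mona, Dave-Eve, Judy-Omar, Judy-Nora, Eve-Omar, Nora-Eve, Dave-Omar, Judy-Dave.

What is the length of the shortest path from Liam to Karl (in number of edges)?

4

Distance 0: Liam.
Distance 1: Omar.
Distance 2: Dave, Eve, Judy.
Distance 3: Ivan, Nora.
Distance 4: Karl, Mona — contains Karl.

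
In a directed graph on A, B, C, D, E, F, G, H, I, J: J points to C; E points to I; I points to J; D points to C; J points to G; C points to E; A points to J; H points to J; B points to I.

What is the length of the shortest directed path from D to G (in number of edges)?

Distance 0: D.
Distance 1: C.
Distance 2: E.
Distance 3: I.
Distance 4: J.
Distance 5: G — contains G.

5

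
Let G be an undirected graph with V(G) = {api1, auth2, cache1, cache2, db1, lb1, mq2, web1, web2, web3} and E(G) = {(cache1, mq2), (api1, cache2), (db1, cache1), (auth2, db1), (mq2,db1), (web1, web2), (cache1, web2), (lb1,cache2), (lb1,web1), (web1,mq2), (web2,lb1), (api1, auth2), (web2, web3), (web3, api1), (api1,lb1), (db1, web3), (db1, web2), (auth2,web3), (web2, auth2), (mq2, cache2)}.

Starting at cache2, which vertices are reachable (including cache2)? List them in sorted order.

api1, auth2, cache1, cache2, db1, lb1, mq2, web1, web2, web3

Start at cache2.
Its neighbours: api1, lb1, mq2.
Then their neighbours: auth2, cache1, db1, web1, web2, web3.
Every vertex is now reached.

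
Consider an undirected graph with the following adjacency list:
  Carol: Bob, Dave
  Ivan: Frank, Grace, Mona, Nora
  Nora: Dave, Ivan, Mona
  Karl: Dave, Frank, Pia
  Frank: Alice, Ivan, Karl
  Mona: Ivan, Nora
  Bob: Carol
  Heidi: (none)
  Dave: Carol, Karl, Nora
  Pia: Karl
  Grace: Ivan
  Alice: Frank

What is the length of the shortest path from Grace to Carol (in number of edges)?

Distance 0: Grace.
Distance 1: Ivan.
Distance 2: Frank, Mona, Nora.
Distance 3: Alice, Dave, Karl.
Distance 4: Carol, Pia — contains Carol.

4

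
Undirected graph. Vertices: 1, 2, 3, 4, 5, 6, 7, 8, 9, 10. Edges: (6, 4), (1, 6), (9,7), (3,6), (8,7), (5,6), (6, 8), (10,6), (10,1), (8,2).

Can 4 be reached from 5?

Explore from 5.
Distance 1: reach 6.
Distance 2: reach 1, 3, 4, 8, 10.
Found 4.

Yes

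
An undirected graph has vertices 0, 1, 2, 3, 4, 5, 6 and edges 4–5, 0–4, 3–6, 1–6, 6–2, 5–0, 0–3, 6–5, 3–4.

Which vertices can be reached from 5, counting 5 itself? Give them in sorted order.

Start at 5.
Its neighbours: 0, 4, 6.
Then their neighbours: 1, 2, 3.
Every vertex is now reached.

0, 1, 2, 3, 4, 5, 6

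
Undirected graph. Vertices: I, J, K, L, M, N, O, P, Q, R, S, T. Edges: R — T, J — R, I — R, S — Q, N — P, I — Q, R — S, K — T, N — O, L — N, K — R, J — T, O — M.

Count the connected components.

2

From I: component {I, J, K, Q, R, S, T}.
From L: component {L, M, N, O, P}.
That's 2 components.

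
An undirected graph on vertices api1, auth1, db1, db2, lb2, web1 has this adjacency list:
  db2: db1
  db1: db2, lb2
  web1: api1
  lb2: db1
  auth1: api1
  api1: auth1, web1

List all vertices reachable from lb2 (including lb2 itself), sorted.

Start at lb2.
Its neighbours: db1.
Then their neighbours: db2.
Nothing further is reachable.

db1, db2, lb2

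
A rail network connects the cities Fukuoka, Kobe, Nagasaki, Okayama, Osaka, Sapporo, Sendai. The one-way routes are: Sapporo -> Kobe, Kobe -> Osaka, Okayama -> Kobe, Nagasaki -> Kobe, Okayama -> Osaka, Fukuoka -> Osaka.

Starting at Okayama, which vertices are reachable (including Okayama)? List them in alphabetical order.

Start at Okayama.
Its neighbours: Kobe, Osaka.
Nothing further is reachable.

Kobe, Okayama, Osaka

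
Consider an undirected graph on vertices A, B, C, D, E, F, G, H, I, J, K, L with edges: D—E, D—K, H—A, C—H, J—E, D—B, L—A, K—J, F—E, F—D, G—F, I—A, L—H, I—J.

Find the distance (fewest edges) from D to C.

Distance 0: D.
Distance 1: B, E, F, K.
Distance 2: G, J.
Distance 3: I.
Distance 4: A.
Distance 5: H, L.
Distance 6: C — contains C.

6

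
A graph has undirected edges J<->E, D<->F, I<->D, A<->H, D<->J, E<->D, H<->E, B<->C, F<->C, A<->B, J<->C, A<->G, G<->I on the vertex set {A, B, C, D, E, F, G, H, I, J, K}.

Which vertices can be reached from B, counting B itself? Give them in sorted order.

Start at B.
Its neighbours: A, C.
Then their neighbours: F, G, H, J.
Then next layer: D, E, I.
Nothing further is reachable.

A, B, C, D, E, F, G, H, I, J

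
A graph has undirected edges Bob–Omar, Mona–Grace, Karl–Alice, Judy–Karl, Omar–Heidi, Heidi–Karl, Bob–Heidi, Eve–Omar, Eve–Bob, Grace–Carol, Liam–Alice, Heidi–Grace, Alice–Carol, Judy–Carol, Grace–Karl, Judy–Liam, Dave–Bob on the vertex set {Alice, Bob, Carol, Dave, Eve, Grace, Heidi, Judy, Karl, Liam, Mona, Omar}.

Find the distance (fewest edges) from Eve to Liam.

Distance 0: Eve.
Distance 1: Bob, Omar.
Distance 2: Dave, Heidi.
Distance 3: Grace, Karl.
Distance 4: Alice, Carol, Judy, Mona.
Distance 5: Liam — contains Liam.

5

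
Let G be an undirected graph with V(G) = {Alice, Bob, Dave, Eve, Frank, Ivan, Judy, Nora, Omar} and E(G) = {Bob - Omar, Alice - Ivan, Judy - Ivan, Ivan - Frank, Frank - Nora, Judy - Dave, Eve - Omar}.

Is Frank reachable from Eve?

Explore from Eve.
Distance 1: reach Omar.
Distance 2: reach Bob.
The search is exhausted without reaching Frank; it lies in a different component.

No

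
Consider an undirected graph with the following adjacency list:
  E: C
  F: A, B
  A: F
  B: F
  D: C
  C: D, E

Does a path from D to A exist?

Explore from D.
Distance 1: reach C.
Distance 2: reach E.
The search is exhausted without reaching A; it lies in a different component.

No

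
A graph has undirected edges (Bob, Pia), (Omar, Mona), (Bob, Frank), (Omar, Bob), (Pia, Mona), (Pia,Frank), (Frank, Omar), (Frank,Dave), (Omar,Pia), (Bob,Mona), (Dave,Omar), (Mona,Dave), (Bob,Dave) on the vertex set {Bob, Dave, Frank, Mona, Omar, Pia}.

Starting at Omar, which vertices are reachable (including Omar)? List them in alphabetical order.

Start at Omar.
Its neighbours: Bob, Dave, Frank, Mona, Pia.
Every vertex is now reached.

Bob, Dave, Frank, Mona, Omar, Pia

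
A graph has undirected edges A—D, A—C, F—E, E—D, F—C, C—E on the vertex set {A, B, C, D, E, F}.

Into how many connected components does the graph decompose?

2

From A: component {A, C, D, E, F}.
From B: component {B}.
That's 2 components.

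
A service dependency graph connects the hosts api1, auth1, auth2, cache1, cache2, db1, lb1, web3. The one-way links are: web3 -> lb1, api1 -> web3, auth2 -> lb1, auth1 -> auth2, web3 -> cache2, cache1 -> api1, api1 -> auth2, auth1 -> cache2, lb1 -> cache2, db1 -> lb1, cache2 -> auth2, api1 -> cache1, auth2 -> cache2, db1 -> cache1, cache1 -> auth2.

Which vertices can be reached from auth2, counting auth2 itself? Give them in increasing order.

auth2, cache2, lb1

Start at auth2.
Its neighbours: cache2, lb1.
Nothing further is reachable.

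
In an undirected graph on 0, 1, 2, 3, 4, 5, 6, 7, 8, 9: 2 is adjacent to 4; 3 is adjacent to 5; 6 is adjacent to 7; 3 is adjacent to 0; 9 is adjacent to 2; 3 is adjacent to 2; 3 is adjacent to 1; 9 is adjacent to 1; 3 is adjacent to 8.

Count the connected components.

2

From 0: component {0, 1, 2, 3, 4, 5, 8, 9}.
From 6: component {6, 7}.
That's 2 components.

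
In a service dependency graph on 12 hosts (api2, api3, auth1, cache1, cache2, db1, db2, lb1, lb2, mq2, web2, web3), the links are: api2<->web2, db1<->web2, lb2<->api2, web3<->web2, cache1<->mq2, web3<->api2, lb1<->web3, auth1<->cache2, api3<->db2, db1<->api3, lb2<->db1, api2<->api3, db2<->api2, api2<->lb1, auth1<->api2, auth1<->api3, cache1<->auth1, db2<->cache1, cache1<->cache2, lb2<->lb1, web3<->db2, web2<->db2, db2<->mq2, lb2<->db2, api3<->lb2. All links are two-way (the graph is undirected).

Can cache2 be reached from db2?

Explore from db2.
Distance 1: reach api2, api3, cache1, lb2, mq2, web2, web3.
Distance 2: reach auth1, cache2, db1, lb1.
Found cache2.

Yes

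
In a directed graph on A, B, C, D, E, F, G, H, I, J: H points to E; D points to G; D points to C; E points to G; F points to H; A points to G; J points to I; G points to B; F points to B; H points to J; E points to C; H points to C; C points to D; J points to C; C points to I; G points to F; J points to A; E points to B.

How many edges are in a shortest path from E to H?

3

Distance 0: E.
Distance 1: B, C, G.
Distance 2: D, F, I.
Distance 3: H — contains H.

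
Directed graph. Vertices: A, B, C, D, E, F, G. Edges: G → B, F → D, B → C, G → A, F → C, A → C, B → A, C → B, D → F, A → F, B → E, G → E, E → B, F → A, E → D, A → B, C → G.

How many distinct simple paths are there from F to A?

F→A
F→C→B→A
F→C→G→A
F→C→G→B→A
F→C→G→E→B→A

5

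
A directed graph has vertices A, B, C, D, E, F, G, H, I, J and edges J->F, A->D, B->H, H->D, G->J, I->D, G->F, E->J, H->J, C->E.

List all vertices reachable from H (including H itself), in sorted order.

D, F, H, J

Start at H.
Its neighbours: D, J.
Then their neighbours: F.
Nothing further is reachable.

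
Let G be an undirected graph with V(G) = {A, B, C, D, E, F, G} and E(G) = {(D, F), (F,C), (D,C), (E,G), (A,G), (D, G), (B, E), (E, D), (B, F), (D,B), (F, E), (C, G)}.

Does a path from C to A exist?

Yes

Explore from C.
Distance 1: reach D, F, G.
Distance 2: reach A, B, E.
Found A.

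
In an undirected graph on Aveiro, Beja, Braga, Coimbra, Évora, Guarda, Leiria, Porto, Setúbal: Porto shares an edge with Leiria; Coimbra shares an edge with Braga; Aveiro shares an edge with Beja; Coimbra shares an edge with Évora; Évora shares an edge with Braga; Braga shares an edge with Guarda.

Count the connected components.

4

From Aveiro: component {Aveiro, Beja}.
From Braga: component {Braga, Coimbra, Évora, Guarda}.
From Leiria: component {Leiria, Porto}.
From Setúbal: component {Setúbal}.
That's 4 components.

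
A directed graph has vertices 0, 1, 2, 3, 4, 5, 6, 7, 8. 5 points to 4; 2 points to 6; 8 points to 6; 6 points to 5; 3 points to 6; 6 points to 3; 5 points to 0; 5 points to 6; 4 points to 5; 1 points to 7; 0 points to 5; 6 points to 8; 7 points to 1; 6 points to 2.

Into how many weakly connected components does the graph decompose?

2

From 0: component {0, 2, 3, 4, 5, 6, 8}.
From 1: component {1, 7}.
That's 2 components.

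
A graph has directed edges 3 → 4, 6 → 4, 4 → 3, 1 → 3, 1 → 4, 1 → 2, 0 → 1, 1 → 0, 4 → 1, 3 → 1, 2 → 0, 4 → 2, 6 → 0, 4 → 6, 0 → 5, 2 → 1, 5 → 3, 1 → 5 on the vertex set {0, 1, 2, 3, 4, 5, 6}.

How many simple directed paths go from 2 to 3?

9

2→0→1→3
2→0→1→4→3
2→0→1→5→3
2→0→5→3
2→1→0→5→3
2→1→3
2→1→4→3
2→1→4→6→0→5→3
2→1→5→3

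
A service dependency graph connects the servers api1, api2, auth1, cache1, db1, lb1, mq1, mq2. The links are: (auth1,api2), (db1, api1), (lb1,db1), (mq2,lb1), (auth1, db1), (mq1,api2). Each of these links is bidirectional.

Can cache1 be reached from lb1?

Explore from lb1.
Distance 1: reach db1, mq2.
Distance 2: reach api1, auth1.
Distance 3: reach api2.
Distance 4: reach mq1.
The search is exhausted without reaching cache1; it lies in a different component.

No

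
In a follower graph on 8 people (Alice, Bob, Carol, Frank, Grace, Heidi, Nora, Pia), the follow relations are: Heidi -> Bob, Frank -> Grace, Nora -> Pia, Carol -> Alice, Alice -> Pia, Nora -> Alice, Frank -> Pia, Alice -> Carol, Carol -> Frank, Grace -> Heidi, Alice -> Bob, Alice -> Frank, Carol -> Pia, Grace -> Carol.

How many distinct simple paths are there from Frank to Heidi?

Frank→Grace→Heidi

1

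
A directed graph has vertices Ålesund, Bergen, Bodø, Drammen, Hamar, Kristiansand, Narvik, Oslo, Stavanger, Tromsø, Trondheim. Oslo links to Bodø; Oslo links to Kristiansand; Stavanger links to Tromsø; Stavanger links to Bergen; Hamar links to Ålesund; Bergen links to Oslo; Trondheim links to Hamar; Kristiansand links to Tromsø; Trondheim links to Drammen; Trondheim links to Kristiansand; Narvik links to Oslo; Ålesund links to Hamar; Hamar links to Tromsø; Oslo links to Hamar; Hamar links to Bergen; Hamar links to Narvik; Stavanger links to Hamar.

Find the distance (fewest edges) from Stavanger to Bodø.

Distance 0: Stavanger.
Distance 1: Bergen, Hamar, Tromsø.
Distance 2: Ålesund, Narvik, Oslo.
Distance 3: Bodø, Kristiansand — contains Bodø.

3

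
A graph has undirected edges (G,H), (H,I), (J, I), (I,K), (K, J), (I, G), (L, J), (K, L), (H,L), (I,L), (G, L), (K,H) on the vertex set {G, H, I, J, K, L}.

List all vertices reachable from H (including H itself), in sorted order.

G, H, I, J, K, L

Start at H.
Its neighbours: G, I, K, L.
Then their neighbours: J.
Every vertex is now reached.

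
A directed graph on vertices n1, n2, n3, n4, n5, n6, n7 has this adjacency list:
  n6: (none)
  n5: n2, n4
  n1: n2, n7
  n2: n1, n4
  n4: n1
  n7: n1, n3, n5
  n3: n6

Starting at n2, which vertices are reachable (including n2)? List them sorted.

Start at n2.
Its neighbours: n1, n4.
Then their neighbours: n7.
Then next layer: n3, n5.
Then next layer: n6.
Every vertex is now reached.

n1, n2, n3, n4, n5, n6, n7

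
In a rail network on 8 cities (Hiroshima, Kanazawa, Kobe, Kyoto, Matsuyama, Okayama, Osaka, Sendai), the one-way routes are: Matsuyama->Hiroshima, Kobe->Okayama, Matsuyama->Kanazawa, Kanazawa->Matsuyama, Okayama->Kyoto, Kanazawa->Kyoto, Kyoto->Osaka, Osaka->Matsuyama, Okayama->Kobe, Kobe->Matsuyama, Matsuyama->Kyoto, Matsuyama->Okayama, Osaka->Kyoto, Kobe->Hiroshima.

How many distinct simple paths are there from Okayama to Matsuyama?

2

Okayama→Kobe→Matsuyama
Okayama→Kyoto→Osaka→Matsuyama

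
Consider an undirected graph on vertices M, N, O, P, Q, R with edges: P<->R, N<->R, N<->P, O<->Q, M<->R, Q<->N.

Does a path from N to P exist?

Explore from N.
Distance 1: reach P, Q, R.
Found P.

Yes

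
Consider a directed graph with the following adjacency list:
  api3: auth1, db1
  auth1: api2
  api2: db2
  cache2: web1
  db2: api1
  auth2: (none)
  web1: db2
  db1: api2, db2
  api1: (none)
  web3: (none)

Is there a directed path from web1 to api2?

Explore from web1.
Distance 1: reach db2.
Distance 2: reach api1.
The search from web1 is exhausted; no directed path reaches api2.

No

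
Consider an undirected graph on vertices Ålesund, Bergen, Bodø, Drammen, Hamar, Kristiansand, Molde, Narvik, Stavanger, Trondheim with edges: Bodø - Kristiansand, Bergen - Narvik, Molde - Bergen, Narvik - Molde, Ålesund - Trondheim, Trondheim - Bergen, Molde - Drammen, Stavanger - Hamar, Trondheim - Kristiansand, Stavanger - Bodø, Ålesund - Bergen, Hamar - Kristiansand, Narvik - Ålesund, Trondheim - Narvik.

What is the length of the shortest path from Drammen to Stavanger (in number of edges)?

6

Distance 0: Drammen.
Distance 1: Molde.
Distance 2: Bergen, Narvik.
Distance 3: Ålesund, Trondheim.
Distance 4: Kristiansand.
Distance 5: Bodø, Hamar.
Distance 6: Stavanger — contains Stavanger.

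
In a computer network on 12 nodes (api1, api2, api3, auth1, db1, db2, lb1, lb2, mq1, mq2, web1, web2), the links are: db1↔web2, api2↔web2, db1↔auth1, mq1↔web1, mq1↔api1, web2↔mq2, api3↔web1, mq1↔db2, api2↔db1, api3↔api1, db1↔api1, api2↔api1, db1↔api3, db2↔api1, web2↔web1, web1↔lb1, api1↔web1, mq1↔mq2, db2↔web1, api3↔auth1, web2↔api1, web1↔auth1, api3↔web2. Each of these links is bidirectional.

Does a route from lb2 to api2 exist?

No

lb2 has no edges, so nothing is reachable from it.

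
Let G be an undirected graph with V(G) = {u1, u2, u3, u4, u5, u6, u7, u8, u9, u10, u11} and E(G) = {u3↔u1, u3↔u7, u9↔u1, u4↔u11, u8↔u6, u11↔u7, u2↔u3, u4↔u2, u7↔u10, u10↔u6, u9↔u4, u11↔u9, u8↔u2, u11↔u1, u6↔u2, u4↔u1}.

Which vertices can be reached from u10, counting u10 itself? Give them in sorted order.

Start at u10.
Its neighbours: u6, u7.
Then their neighbours: u2, u3, u8, u11.
Then next layer: u1, u4, u9.
Nothing further is reachable.

u1, u2, u3, u4, u6, u7, u8, u9, u10, u11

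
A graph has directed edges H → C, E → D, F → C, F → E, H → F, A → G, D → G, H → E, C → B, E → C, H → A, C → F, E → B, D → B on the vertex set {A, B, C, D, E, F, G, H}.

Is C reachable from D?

No

Explore from D.
Distance 1: reach B, G.
The search from D is exhausted; no directed path reaches C.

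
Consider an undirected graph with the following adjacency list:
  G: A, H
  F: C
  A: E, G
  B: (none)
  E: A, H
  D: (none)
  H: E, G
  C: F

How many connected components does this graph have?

4

From A: component {A, E, G, H}.
From B: component {B}.
From C: component {C, F}.
From D: component {D}.
That's 4 components.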